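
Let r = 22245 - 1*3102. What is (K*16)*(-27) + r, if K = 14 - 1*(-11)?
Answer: 8343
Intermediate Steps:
r = 19143 (r = 22245 - 3102 = 19143)
K = 25 (K = 14 + 11 = 25)
(K*16)*(-27) + r = (25*16)*(-27) + 19143 = 400*(-27) + 19143 = -10800 + 19143 = 8343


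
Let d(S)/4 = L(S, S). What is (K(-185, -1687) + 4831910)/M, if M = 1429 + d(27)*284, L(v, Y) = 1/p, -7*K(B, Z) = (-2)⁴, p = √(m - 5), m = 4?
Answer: 48333572866/23327759 + 38423330144*I/23327759 ≈ 2071.9 + 1647.1*I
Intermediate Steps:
p = I (p = √(4 - 5) = √(-1) = I ≈ 1.0*I)
K(B, Z) = -16/7 (K(B, Z) = -⅐*(-2)⁴ = -⅐*16 = -16/7)
L(v, Y) = -I (L(v, Y) = 1/I = -I)
d(S) = -4*I (d(S) = 4*(-I) = -4*I)
M = 1429 - 1136*I (M = 1429 - 4*I*284 = 1429 - 1136*I ≈ 1429.0 - 1136.0*I)
(K(-185, -1687) + 4831910)/M = (-16/7 + 4831910)/(1429 - 1136*I) = 33823354*((1429 + 1136*I)/3332537)/7 = 33823354*(1429 + 1136*I)/23327759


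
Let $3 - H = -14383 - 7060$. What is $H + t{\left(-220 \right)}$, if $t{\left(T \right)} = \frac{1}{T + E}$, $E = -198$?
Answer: $\frac{8964427}{418} \approx 21446.0$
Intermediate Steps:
$H = 21446$ ($H = 3 - \left(-14383 - 7060\right) = 3 - -21443 = 3 + 21443 = 21446$)
$t{\left(T \right)} = \frac{1}{-198 + T}$ ($t{\left(T \right)} = \frac{1}{T - 198} = \frac{1}{-198 + T}$)
$H + t{\left(-220 \right)} = 21446 + \frac{1}{-198 - 220} = 21446 + \frac{1}{-418} = 21446 - \frac{1}{418} = \frac{8964427}{418}$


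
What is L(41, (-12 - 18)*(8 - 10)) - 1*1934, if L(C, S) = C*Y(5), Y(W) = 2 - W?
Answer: -2057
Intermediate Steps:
L(C, S) = -3*C (L(C, S) = C*(2 - 1*5) = C*(2 - 5) = C*(-3) = -3*C)
L(41, (-12 - 18)*(8 - 10)) - 1*1934 = -3*41 - 1*1934 = -123 - 1934 = -2057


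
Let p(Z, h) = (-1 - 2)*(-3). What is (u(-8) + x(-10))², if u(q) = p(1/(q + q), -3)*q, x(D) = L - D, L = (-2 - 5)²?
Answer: 169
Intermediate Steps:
L = 49 (L = (-7)² = 49)
p(Z, h) = 9 (p(Z, h) = -3*(-3) = 9)
x(D) = 49 - D
u(q) = 9*q
(u(-8) + x(-10))² = (9*(-8) + (49 - 1*(-10)))² = (-72 + (49 + 10))² = (-72 + 59)² = (-13)² = 169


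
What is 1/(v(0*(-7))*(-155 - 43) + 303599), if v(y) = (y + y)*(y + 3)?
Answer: 1/303599 ≈ 3.2938e-6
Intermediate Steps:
v(y) = 2*y*(3 + y) (v(y) = (2*y)*(3 + y) = 2*y*(3 + y))
1/(v(0*(-7))*(-155 - 43) + 303599) = 1/((2*(0*(-7))*(3 + 0*(-7)))*(-155 - 43) + 303599) = 1/((2*0*(3 + 0))*(-198) + 303599) = 1/((2*0*3)*(-198) + 303599) = 1/(0*(-198) + 303599) = 1/(0 + 303599) = 1/303599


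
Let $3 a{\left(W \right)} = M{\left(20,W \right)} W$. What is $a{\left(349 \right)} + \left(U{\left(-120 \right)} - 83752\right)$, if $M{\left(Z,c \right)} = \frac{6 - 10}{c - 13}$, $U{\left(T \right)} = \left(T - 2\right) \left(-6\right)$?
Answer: $- \frac{20921389}{252} \approx -83021.0$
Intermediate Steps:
$U{\left(T \right)} = 12 - 6 T$ ($U{\left(T \right)} = \left(-2 + T\right) \left(-6\right) = 12 - 6 T$)
$M{\left(Z,c \right)} = - \frac{4}{-13 + c}$
$a{\left(W \right)} = - \frac{4 W}{3 \left(-13 + W\right)}$ ($a{\left(W \right)} = \frac{- \frac{4}{-13 + W} W}{3} = \frac{\left(-4\right) W \frac{1}{-13 + W}}{3} = - \frac{4 W}{3 \left(-13 + W\right)}$)
$a{\left(349 \right)} + \left(U{\left(-120 \right)} - 83752\right) = \left(-4\right) 349 \frac{1}{-39 + 3 \cdot 349} + \left(\left(12 - -720\right) - 83752\right) = \left(-4\right) 349 \frac{1}{-39 + 1047} + \left(\left(12 + 720\right) - 83752\right) = \left(-4\right) 349 \cdot \frac{1}{1008} + \left(732 - 83752\right) = \left(-4\right) 349 \cdot \frac{1}{1008} - 83020 = - \frac{349}{252} - 83020 = - \frac{20921389}{252}$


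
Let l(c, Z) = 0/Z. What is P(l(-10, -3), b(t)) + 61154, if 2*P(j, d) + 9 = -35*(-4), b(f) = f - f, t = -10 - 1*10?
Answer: 122439/2 ≈ 61220.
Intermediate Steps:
l(c, Z) = 0
t = -20 (t = -10 - 10 = -20)
b(f) = 0
P(j, d) = 131/2 (P(j, d) = -9/2 + (-35*(-4))/2 = -9/2 + (1/2)*140 = -9/2 + 70 = 131/2)
P(l(-10, -3), b(t)) + 61154 = 131/2 + 61154 = 122439/2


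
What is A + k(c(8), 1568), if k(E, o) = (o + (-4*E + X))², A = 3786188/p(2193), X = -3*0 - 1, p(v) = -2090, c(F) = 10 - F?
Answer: 2537959551/1045 ≈ 2.4287e+6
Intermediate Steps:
X = -1 (X = 0 - 1 = -1)
A = -1893094/1045 (A = 3786188/(-2090) = 3786188*(-1/2090) = -1893094/1045 ≈ -1811.6)
k(E, o) = (-1 + o - 4*E)² (k(E, o) = (o + (-4*E - 1))² = (o + (-1 - 4*E))² = (-1 + o - 4*E)²)
A + k(c(8), 1568) = -1893094/1045 + (1 - 1*1568 + 4*(10 - 1*8))² = -1893094/1045 + (1 - 1568 + 4*(10 - 8))² = -1893094/1045 + (1 - 1568 + 4*2)² = -1893094/1045 + (1 - 1568 + 8)² = -1893094/1045 + (-1559)² = -1893094/1045 + 2430481 = 2537959551/1045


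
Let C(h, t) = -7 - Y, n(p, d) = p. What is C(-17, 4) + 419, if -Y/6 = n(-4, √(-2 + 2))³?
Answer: 28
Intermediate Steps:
Y = 384 (Y = -6*(-4)³ = -6*(-64) = 384)
C(h, t) = -391 (C(h, t) = -7 - 1*384 = -7 - 384 = -391)
C(-17, 4) + 419 = -391 + 419 = 28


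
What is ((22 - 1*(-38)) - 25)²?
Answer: 1225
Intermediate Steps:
((22 - 1*(-38)) - 25)² = ((22 + 38) - 25)² = (60 - 25)² = 35² = 1225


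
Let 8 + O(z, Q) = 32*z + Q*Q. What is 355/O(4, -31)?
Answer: 355/1081 ≈ 0.32840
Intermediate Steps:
O(z, Q) = -8 + Q**2 + 32*z (O(z, Q) = -8 + (32*z + Q*Q) = -8 + (32*z + Q**2) = -8 + (Q**2 + 32*z) = -8 + Q**2 + 32*z)
355/O(4, -31) = 355/(-8 + (-31)**2 + 32*4) = 355/(-8 + 961 + 128) = 355/1081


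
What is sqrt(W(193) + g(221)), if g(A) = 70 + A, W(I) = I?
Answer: 22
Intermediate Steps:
sqrt(W(193) + g(221)) = sqrt(193 + (70 + 221)) = sqrt(193 + 291) = sqrt(484) = 22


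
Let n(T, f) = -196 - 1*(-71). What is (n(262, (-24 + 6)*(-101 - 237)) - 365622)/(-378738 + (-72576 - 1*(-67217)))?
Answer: 365747/384097 ≈ 0.95223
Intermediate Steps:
n(T, f) = -125 (n(T, f) = -196 + 71 = -125)
(n(262, (-24 + 6)*(-101 - 237)) - 365622)/(-378738 + (-72576 - 1*(-67217))) = (-125 - 365622)/(-378738 + (-72576 - 1*(-67217))) = -365747/(-378738 + (-72576 + 67217)) = -365747/(-378738 - 5359) = -365747/(-384097) = -365747*(-1/384097) = 365747/384097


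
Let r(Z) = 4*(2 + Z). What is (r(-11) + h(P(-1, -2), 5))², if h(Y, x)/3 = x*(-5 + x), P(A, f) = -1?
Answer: 1296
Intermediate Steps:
h(Y, x) = 3*x*(-5 + x) (h(Y, x) = 3*(x*(-5 + x)) = 3*x*(-5 + x))
r(Z) = 8 + 4*Z
(r(-11) + h(P(-1, -2), 5))² = ((8 + 4*(-11)) + 3*5*(-5 + 5))² = ((8 - 44) + 3*5*0)² = (-36 + 0)² = (-36)² = 1296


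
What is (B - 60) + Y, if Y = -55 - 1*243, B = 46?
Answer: -312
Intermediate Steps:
Y = -298 (Y = -55 - 243 = -298)
(B - 60) + Y = (46 - 60) - 298 = -14 - 298 = -312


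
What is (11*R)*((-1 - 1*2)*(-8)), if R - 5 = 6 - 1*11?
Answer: 0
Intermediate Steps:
R = 0 (R = 5 + (6 - 1*11) = 5 + (6 - 11) = 5 - 5 = 0)
(11*R)*((-1 - 1*2)*(-8)) = (11*0)*((-1 - 1*2)*(-8)) = 0*((-1 - 2)*(-8)) = 0*(-3*(-8)) = 0*24 = 0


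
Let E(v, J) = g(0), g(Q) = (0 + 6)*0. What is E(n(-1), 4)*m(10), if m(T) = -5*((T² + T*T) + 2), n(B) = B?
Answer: 0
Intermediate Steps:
g(Q) = 0 (g(Q) = 6*0 = 0)
E(v, J) = 0
m(T) = -10 - 10*T² (m(T) = -5*((T² + T²) + 2) = -5*(2*T² + 2) = -5*(2 + 2*T²) = -10 - 10*T²)
E(n(-1), 4)*m(10) = 0*(-10 - 10*10²) = 0*(-10 - 10*100) = 0*(-10 - 1000) = 0*(-1010) = 0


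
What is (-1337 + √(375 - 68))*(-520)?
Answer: 695240 - 520*√307 ≈ 6.8613e+5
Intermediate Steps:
(-1337 + √(375 - 68))*(-520) = (-1337 + √307)*(-520) = 695240 - 520*√307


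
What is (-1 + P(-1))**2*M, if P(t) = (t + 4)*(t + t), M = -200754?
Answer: -9836946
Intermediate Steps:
P(t) = 2*t*(4 + t) (P(t) = (4 + t)*(2*t) = 2*t*(4 + t))
(-1 + P(-1))**2*M = (-1 + 2*(-1)*(4 - 1))**2*(-200754) = (-1 + 2*(-1)*3)**2*(-200754) = (-1 - 6)**2*(-200754) = (-7)**2*(-200754) = 49*(-200754) = -9836946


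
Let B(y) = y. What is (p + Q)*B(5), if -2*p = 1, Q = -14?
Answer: -145/2 ≈ -72.500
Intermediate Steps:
p = -½ (p = -½*1 = -½ ≈ -0.50000)
(p + Q)*B(5) = (-½ - 14)*5 = -29/2*5 = -145/2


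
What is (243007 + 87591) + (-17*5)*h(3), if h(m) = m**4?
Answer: 323713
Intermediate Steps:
(243007 + 87591) + (-17*5)*h(3) = (243007 + 87591) - 17*5*3**4 = 330598 - 85*81 = 330598 - 6885 = 323713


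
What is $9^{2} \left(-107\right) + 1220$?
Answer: $-7447$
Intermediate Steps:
$9^{2} \left(-107\right) + 1220 = 81 \left(-107\right) + 1220 = -8667 + 1220 = -7447$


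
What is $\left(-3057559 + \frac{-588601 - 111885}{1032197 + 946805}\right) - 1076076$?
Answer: $- \frac{4090236316378}{989501} \approx -4.1336 \cdot 10^{6}$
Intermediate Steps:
$\left(-3057559 + \frac{-588601 - 111885}{1032197 + 946805}\right) - 1076076 = \left(-3057559 + \frac{-588601 - 111885}{1979002}\right) - 1076076 = \left(-3057559 - \frac{350243}{989501}\right) - 1076076 = - \frac{3025458038302}{989501} - 1076076 = - \frac{4090236316378}{989501}$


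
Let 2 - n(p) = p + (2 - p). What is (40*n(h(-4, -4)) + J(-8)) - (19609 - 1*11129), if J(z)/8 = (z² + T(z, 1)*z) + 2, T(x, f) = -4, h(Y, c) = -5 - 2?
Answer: -7696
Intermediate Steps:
h(Y, c) = -7
n(p) = 0 (n(p) = 2 - (p + (2 - p)) = 2 - 1*2 = 2 - 2 = 0)
J(z) = 16 - 32*z + 8*z² (J(z) = 8*((z² - 4*z) + 2) = 8*(2 + z² - 4*z) = 16 - 32*z + 8*z²)
(40*n(h(-4, -4)) + J(-8)) - (19609 - 1*11129) = (40*0 + (16 - 32*(-8) + 8*(-8)²)) - (19609 - 1*11129) = (0 + (16 + 256 + 8*64)) - (19609 - 11129) = (0 + (16 + 256 + 512)) - 1*8480 = (0 + 784) - 8480 = 784 - 8480 = -7696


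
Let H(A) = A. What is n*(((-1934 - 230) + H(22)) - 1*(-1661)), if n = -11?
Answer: 5291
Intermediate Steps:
n*(((-1934 - 230) + H(22)) - 1*(-1661)) = -11*(((-1934 - 230) + 22) - 1*(-1661)) = -11*((-2164 + 22) + 1661) = -11*(-2142 + 1661) = -11*(-481) = 5291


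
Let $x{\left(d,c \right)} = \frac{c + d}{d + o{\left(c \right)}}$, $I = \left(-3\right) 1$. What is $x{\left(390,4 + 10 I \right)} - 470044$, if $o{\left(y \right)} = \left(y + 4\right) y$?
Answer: $- \frac{17391614}{37} \approx -4.7004 \cdot 10^{5}$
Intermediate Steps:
$o{\left(y \right)} = y \left(4 + y\right)$ ($o{\left(y \right)} = \left(4 + y\right) y = y \left(4 + y\right)$)
$I = -3$
$x{\left(d,c \right)} = \frac{c + d}{d + c \left(4 + c\right)}$
$x{\left(390,4 + 10 I \right)} - 470044 = \frac{\left(4 + 10 \left(-3\right)\right) + 390}{390 + \left(4 + 10 \left(-3\right)\right) \left(4 + \left(4 + 10 \left(-3\right)\right)\right)} - 470044 = \frac{\left(4 - 30\right) + 390}{390 + \left(4 - 30\right) \left(4 + \left(4 - 30\right)\right)} - 470044 = \frac{-26 + 390}{390 - 26 \left(4 - 26\right)} - 470044 = \frac{1}{390 - -572} \cdot 364 - 470044 = \frac{1}{390 + 572} \cdot 364 - 470044 = \frac{1}{962} \cdot 364 - 470044 = \frac{14}{37} - 470044 = - \frac{17391614}{37}$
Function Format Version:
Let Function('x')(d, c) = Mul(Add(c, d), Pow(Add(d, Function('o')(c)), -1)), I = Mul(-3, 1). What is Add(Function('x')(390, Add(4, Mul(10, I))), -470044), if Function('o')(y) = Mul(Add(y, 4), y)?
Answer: Rational(-17391614, 37) ≈ -4.7004e+5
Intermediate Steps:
Function('o')(y) = Mul(y, Add(4, y)) (Function('o')(y) = Mul(Add(4, y), y) = Mul(y, Add(4, y)))
I = -3
Function('x')(d, c) = Mul(Pow(Add(d, Mul(c, Add(4, c))), -1), Add(c, d)) (Function('x')(d, c) = Mul(Add(c, d), Pow(Add(d, Mul(c, Add(4, c))), -1)) = Mul(Pow(Add(d, Mul(c, Add(4, c))), -1), Add(c, d)))
Add(Function('x')(390, Add(4, Mul(10, I))), -470044) = Add(Mul(Pow(Add(390, Mul(Add(4, Mul(10, -3)), Add(4, Add(4, Mul(10, -3))))), -1), Add(Add(4, Mul(10, -3)), 390)), -470044) = Add(Mul(Pow(Add(390, Mul(Add(4, -30), Add(4, Add(4, -30)))), -1), Add(Add(4, -30), 390)), -470044) = Add(Mul(Pow(Add(390, Mul(-26, Add(4, -26))), -1), Add(-26, 390)), -470044) = Add(Mul(Pow(Add(390, Mul(-26, -22)), -1), 364), -470044) = Add(Mul(Pow(Add(390, 572), -1), 364), -470044) = Add(Mul(Pow(962, -1), 364), -470044) = Add(Mul(Rational(1, 962), 364), -470044) = Add(Rational(14, 37), -470044) = Rational(-17391614, 37)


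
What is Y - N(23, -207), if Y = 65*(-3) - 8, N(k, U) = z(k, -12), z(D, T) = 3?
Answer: -206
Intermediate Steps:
N(k, U) = 3
Y = -203 (Y = -195 - 8 = -203)
Y - N(23, -207) = -203 - 1*3 = -203 - 3 = -206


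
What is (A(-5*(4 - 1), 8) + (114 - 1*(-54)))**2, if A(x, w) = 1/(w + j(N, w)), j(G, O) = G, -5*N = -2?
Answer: 49857721/1764 ≈ 28264.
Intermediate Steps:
N = 2/5 (N = -1/5*(-2) = 2/5 ≈ 0.40000)
A(x, w) = 1/(2/5 + w) (A(x, w) = 1/(w + 2/5) = 1/(2/5 + w))
(A(-5*(4 - 1), 8) + (114 - 1*(-54)))**2 = (5/(2 + 5*8) + (114 - 1*(-54)))**2 = (5/(2 + 40) + (114 + 54))**2 = (5/42 + 168)**2 = (7061/42)**2 = 49857721/1764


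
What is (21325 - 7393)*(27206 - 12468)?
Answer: 205329816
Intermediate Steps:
(21325 - 7393)*(27206 - 12468) = 13932*14738 = 205329816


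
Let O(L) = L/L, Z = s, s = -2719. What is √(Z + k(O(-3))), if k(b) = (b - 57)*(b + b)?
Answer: I*√2831 ≈ 53.207*I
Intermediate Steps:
Z = -2719
O(L) = 1
k(b) = 2*b*(-57 + b) (k(b) = (-57 + b)*(2*b) = 2*b*(-57 + b))
√(Z + k(O(-3))) = √(-2719 + 2*1*(-57 + 1)) = √(-2719 + 2*1*(-56)) = √(-2719 - 112) = √(-2831) = I*√2831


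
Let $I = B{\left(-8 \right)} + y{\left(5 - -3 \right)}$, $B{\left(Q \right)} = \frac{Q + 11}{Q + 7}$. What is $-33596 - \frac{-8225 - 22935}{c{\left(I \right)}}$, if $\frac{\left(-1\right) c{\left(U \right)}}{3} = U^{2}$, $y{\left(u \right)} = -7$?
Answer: $- \frac{505498}{15} \approx -33700.0$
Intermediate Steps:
$B{\left(Q \right)} = \frac{11 + Q}{7 + Q}$
$I = -10$ ($I = \frac{11 - 8}{7 - 8} - 7 = \frac{1}{-1} \cdot 3 - 7 = \left(-1\right) 3 - 7 = -3 - 7 = -10$)
$c{\left(U \right)} = - 3 U^{2}$
$-33596 - \frac{-8225 - 22935}{c{\left(I \right)}} = -33596 - \frac{-8225 - 22935}{\left(-3\right) \left(-10\right)^{2}} = -33596 - \frac{-8225 - 22935}{\left(-3\right) 100} = -33596 - - \frac{31160}{-300} = -33596 - \left(-31160\right) \left(- \frac{1}{300}\right) = -33596 - \frac{1558}{15} = - \frac{505498}{15}$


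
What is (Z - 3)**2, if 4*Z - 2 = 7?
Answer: 9/16 ≈ 0.56250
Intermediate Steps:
Z = 9/4 (Z = 1/2 + (1/4)*7 = 1/2 + 7/4 = 9/4 ≈ 2.2500)
(Z - 3)**2 = (9/4 - 3)**2 = (-3/4)**2 = 9/16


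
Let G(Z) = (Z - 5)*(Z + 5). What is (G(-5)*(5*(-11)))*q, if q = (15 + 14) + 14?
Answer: 0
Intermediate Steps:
G(Z) = (-5 + Z)*(5 + Z)
q = 43 (q = 29 + 14 = 43)
(G(-5)*(5*(-11)))*q = ((-25 + (-5)**2)*(5*(-11)))*43 = ((-25 + 25)*(-55))*43 = (0*(-55))*43 = 0*43 = 0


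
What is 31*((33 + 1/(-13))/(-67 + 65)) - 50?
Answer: -7284/13 ≈ -560.31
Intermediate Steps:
31*((33 + 1/(-13))/(-67 + 65)) - 50 = 31*((33 - 1/13)/(-2)) - 50 = 31*((428/13)*(-½)) - 50 = 31*(-214/13) - 50 = -6634/13 - 50 = -7284/13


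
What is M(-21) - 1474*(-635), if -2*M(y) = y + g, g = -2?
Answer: 1872003/2 ≈ 9.3600e+5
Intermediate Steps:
M(y) = 1 - y/2 (M(y) = -(y - 2)/2 = -(-2 + y)/2 = 1 - y/2)
M(-21) - 1474*(-635) = (1 - ½*(-21)) - 1474*(-635) = (1 + 21/2) + 935990 = 23/2 + 935990 = 1872003/2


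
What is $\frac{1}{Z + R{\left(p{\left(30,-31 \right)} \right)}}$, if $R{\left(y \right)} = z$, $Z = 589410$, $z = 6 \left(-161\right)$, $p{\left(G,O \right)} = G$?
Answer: $\frac{1}{588444} \approx 1.6994 \cdot 10^{-6}$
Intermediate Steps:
$z = -966$
$R{\left(y \right)} = -966$
$\frac{1}{Z + R{\left(p{\left(30,-31 \right)} \right)}} = \frac{1}{589410 - 966} = \frac{1}{588444}$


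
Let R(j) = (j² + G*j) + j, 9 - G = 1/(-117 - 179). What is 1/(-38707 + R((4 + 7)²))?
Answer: -296/6765255 ≈ -4.3753e-5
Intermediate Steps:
G = 2665/296 (G = 9 - 1/(-117 - 179) = 9 - 1/(-296) = 9 - 1*(-1/296) = 9 + 1/296 = 2665/296 ≈ 9.0034)
R(j) = j² + 2961*j/296 (R(j) = (j² + 2665*j/296) + j = j² + 2961*j/296)
1/(-38707 + R((4 + 7)²)) = 1/(-38707 + (4 + 7)²*(2961 + 296*(4 + 7)²)/296) = 1/(-38707 + (1/296)*11²*(2961 + 296*11²)) = 1/(-38707 + (1/296)*121*(2961 + 296*121)) = 1/(-38707 + (1/296)*121*(2961 + 35816)) = 1/(-38707 + (1/296)*121*38777) = 1/(-38707 + 4692017/296) = 1/(-6765255/296) = -296/6765255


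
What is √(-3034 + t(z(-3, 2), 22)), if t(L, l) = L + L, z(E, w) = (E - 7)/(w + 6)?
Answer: I*√12146/2 ≈ 55.104*I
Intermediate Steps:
z(E, w) = (-7 + E)/(6 + w)
t(L, l) = 2*L
√(-3034 + t(z(-3, 2), 22)) = √(-3034 + 2*((-7 - 3)/(6 + 2))) = √(-3034 + 2*(-10/8)) = √(-3034 + 2*((⅛)*(-10))) = √(-3034 + 2*(-5/4)) = √(-3034 - 5/2) = √(-6073/2) = I*√12146/2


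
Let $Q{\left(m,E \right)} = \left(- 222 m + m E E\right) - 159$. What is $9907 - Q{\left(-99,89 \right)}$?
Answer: $772267$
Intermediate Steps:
$Q{\left(m,E \right)} = -159 - 222 m + m E^{2}$ ($Q{\left(m,E \right)} = \left(- 222 m + E m E\right) - 159 = \left(- 222 m + m E^{2}\right) - 159 = -159 - 222 m + m E^{2}$)
$9907 - Q{\left(-99,89 \right)} = 9907 - \left(-159 - -21978 - 99 \cdot 89^{2}\right) = 9907 - \left(-159 + 21978 - 784179\right) = 9907 - -762360 = 9907 + 762360 = 772267$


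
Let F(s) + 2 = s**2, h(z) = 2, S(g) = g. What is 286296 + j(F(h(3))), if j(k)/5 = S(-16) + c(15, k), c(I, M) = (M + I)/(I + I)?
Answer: 1717313/6 ≈ 2.8622e+5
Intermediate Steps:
c(I, M) = (I + M)/(2*I) (c(I, M) = (I + M)/((2*I)) = (I + M)*(1/(2*I)) = (I + M)/(2*I))
F(s) = -2 + s**2
j(k) = -155/2 + k/6 (j(k) = 5*(-16 + (1/2)*(15 + k)/15) = 5*(-16 + (1/2)*(1/15)*(15 + k)) = 5*(-16 + (1/2 + k/30)) = 5*(-31/2 + k/30) = -155/2 + k/6)
286296 + j(F(h(3))) = 286296 + (-155/2 + (-2 + 2**2)/6) = 286296 + (-155/2 + (-2 + 4)/6) = 286296 + (-155/2 + (1/6)*2) = 286296 + (-155/2 + 1/3) = 286296 - 463/6 = 1717313/6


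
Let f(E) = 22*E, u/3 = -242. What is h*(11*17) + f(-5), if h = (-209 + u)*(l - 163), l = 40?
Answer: 21505825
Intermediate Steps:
u = -726 (u = 3*(-242) = -726)
h = 115005 (h = (-209 - 726)*(40 - 163) = -935*(-123) = 115005)
h*(11*17) + f(-5) = 115005*(11*17) + 22*(-5) = 115005*187 - 110 = 21505935 - 110 = 21505825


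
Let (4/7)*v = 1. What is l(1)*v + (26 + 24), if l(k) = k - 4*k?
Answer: 179/4 ≈ 44.750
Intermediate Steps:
v = 7/4 (v = (7/4)*1 = 7/4 ≈ 1.7500)
l(k) = -3*k
l(1)*v + (26 + 24) = -3*1*(7/4) + (26 + 24) = -3*7/4 + 50 = -21/4 + 50 = 179/4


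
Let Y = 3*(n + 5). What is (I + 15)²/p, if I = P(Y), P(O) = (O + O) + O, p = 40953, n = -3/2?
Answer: 2883/54604 ≈ 0.052798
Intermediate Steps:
n = -3/2 (n = -3*½ = -3/2 ≈ -1.5000)
Y = 21/2 (Y = 3*(-3/2 + 5) = 3*(7/2) = 21/2 ≈ 10.500)
P(O) = 3*O (P(O) = 2*O + O = 3*O)
I = 63/2 (I = 3*(21/2) = 63/2 ≈ 31.500)
(I + 15)²/p = (63/2 + 15)²/40953 = (93/2)²*(1/40953) = (8649/4)*(1/40953) = 2883/54604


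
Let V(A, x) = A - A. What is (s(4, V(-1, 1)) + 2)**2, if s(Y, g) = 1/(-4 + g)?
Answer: 49/16 ≈ 3.0625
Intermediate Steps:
V(A, x) = 0
(s(4, V(-1, 1)) + 2)**2 = (1/(-4 + 0) + 2)**2 = (1/(-4) + 2)**2 = (-1/4 + 2)**2 = (7/4)**2 = 49/16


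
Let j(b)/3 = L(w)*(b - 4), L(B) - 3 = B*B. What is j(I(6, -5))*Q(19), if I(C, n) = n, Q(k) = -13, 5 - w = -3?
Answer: 23517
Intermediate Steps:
w = 8 (w = 5 - 1*(-3) = 5 + 3 = 8)
L(B) = 3 + B² (L(B) = 3 + B*B = 3 + B²)
j(b) = -804 + 201*b (j(b) = 3*((3 + 8²)*(b - 4)) = 3*((3 + 64)*(-4 + b)) = 3*(67*(-4 + b)) = 3*(-268 + 67*b) = -804 + 201*b)
j(I(6, -5))*Q(19) = (-804 + 201*(-5))*(-13) = (-804 - 1005)*(-13) = -1809*(-13) = 23517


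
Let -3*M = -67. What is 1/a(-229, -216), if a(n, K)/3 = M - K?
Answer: 1/715 ≈ 0.0013986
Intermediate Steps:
M = 67/3 (M = -⅓*(-67) = 67/3 ≈ 22.333)
a(n, K) = 67 - 3*K (a(n, K) = 3*(67/3 - K) = 67 - 3*K)
1/a(-229, -216) = 1/(67 - 3*(-216)) = 1/(67 + 648) = 1/715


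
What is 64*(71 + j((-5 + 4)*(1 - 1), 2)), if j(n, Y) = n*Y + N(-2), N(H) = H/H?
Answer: 4608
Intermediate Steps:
N(H) = 1
j(n, Y) = 1 + Y*n (j(n, Y) = n*Y + 1 = Y*n + 1 = 1 + Y*n)
64*(71 + j((-5 + 4)*(1 - 1), 2)) = 64*(71 + (1 + 2*((-5 + 4)*(1 - 1)))) = 64*(71 + (1 + 2*(-1*0))) = 64*(71 + (1 + 2*0)) = 64*(71 + (1 + 0)) = 64*(71 + 1) = 64*72 = 4608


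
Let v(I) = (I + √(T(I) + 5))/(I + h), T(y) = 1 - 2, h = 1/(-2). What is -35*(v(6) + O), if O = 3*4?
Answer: -5180/11 ≈ -470.91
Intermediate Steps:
h = -½ ≈ -0.50000
T(y) = -1
O = 12
v(I) = (2 + I)/(-½ + I) (v(I) = (I + √(-1 + 5))/(I - ½) = (I + √4)/(-½ + I) = (I + 2)/(-½ + I) = (2 + I)/(-½ + I))
-35*(v(6) + O) = -35*(2*(2 + 6)/(-1 + 2*6) + 12) = -35*(2*8/(-1 + 12) + 12) = -35*(2*8/11 + 12) = -35*(2*(1/11)*8 + 12) = -35*(16/11 + 12) = -35*148/11 = -5180/11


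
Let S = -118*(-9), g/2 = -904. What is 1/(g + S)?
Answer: -1/746 ≈ -0.0013405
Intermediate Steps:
g = -1808 (g = 2*(-904) = -1808)
S = 1062
1/(g + S) = 1/(-1808 + 1062) = 1/(-746) = -1/746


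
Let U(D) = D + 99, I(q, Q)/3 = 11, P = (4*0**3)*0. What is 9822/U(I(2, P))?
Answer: 1637/22 ≈ 74.409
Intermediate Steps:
P = 0 (P = (4*0)*0 = 0*0 = 0)
I(q, Q) = 33 (I(q, Q) = 3*11 = 33)
U(D) = 99 + D
9822/U(I(2, P)) = 9822/(99 + 33) = 9822/132 = 9822*(1/132) = 1637/22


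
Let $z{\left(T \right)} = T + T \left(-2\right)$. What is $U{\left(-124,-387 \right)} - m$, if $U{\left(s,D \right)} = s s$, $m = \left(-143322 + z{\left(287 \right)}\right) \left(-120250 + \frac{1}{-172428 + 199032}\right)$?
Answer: $- \frac{459423594572287}{26604} \approx -1.7269 \cdot 10^{10}$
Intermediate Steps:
$z{\left(T \right)} = - T$ ($z{\left(T \right)} = T - 2 T = - T$)
$m = \frac{459424003635391}{26604}$ ($m = \left(-143322 - 287\right) \left(-120250 + \frac{1}{-172428 + 199032}\right) = \left(-143322 - 287\right) \left(-120250 + \frac{1}{26604}\right) = - 143609 \left(-120250 + \frac{1}{26604}\right) = \left(-143609\right) \left(- \frac{3199130999}{26604}\right) = \frac{459424003635391}{26604} \approx 1.7269 \cdot 10^{10}$)
$U{\left(s,D \right)} = s^{2}$
$U{\left(-124,-387 \right)} - m = \left(-124\right)^{2} - \frac{459424003635391}{26604} = 15376 - \frac{459424003635391}{26604} = - \frac{459423594572287}{26604}$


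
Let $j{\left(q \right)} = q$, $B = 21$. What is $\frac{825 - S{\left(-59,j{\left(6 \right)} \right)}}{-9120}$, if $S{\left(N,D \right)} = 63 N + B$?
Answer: $- \frac{1507}{3040} \approx -0.49572$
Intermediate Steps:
$S{\left(N,D \right)} = 21 + 63 N$ ($S{\left(N,D \right)} = 63 N + 21 = 21 + 63 N$)
$\frac{825 - S{\left(-59,j{\left(6 \right)} \right)}}{-9120} = \frac{825 - \left(21 + 63 \left(-59\right)\right)}{-9120} = \left(825 - \left(21 - 3717\right)\right) \left(- \frac{1}{9120}\right) = \left(825 - -3696\right) \left(- \frac{1}{9120}\right) = \left(825 + 3696\right) \left(- \frac{1}{9120}\right) = 4521 \left(- \frac{1}{9120}\right) = - \frac{1507}{3040}$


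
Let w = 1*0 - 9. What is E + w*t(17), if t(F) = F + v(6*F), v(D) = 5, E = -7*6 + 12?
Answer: -228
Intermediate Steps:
E = -30 (E = -42 + 12 = -30)
w = -9 (w = 0 - 9 = -9)
t(F) = 5 + F (t(F) = F + 5 = 5 + F)
E + w*t(17) = -30 - 9*(5 + 17) = -30 - 9*22 = -30 - 198 = -228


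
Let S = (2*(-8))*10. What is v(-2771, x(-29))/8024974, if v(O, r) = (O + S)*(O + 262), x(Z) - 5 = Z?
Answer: 7353879/8024974 ≈ 0.91637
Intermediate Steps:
S = -160 (S = -16*10 = -160)
x(Z) = 5 + Z
v(O, r) = (-160 + O)*(262 + O) (v(O, r) = (O - 160)*(O + 262) = (-160 + O)*(262 + O))
v(-2771, x(-29))/8024974 = (-41920 + (-2771)² + 102*(-2771))/8024974 = (-41920 + 7678441 - 282642)*(1/8024974) = 7353879*(1/8024974) = 7353879/8024974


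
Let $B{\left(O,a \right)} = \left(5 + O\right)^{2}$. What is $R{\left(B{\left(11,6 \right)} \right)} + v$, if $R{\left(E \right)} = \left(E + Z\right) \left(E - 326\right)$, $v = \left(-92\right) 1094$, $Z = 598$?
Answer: $-160428$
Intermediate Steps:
$v = -100648$
$R{\left(E \right)} = \left(-326 + E\right) \left(598 + E\right)$ ($R{\left(E \right)} = \left(E + 598\right) \left(E - 326\right) = \left(598 + E\right) \left(-326 + E\right) = \left(-326 + E\right) \left(598 + E\right)$)
$R{\left(B{\left(11,6 \right)} \right)} + v = \left(-194948 + \left(\left(5 + 11\right)^{2}\right)^{2} + 272 \left(5 + 11\right)^{2}\right) - 100648 = \left(-194948 + \left(16^{2}\right)^{2} + 272 \cdot 16^{2}\right) - 100648 = \left(-194948 + 256^{2} + 272 \cdot 256\right) - 100648 = \left(-194948 + 65536 + 69632\right) - 100648 = -59780 - 100648 = -160428$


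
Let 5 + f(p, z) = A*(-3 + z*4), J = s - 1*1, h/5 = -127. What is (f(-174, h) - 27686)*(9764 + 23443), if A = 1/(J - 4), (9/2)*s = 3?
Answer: -11700619278/13 ≈ -9.0005e+8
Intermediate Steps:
s = ⅔ (s = (2/9)*3 = ⅔ ≈ 0.66667)
h = -635 (h = 5*(-127) = -635)
J = -⅓ (J = ⅔ - 1*1 = ⅔ - 1 = -⅓ ≈ -0.33333)
A = -3/13 (A = 1/(-⅓ - 4) = 1/(-13/3) = -3/13 ≈ -0.23077)
f(p, z) = -56/13 - 12*z/13 (f(p, z) = -5 - 3*(-3 + z*4)/13 = -5 - 3*(-3 + 4*z)/13 = -5 + (9/13 - 12*z/13) = -56/13 - 12*z/13)
(f(-174, h) - 27686)*(9764 + 23443) = ((-56/13 - 12/13*(-635)) - 27686)*(9764 + 23443) = ((-56/13 + 7620/13) - 27686)*33207 = (7564/13 - 27686)*33207 = -352354/13*33207 = -11700619278/13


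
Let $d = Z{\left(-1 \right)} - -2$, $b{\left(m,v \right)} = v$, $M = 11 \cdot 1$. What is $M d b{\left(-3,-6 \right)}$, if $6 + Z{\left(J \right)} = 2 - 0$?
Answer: $132$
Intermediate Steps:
$Z{\left(J \right)} = -4$ ($Z{\left(J \right)} = -6 + \left(2 - 0\right) = -6 + \left(2 + 0\right) = -6 + 2 = -4$)
$M = 11$
$d = -2$ ($d = -4 - -2 = -4 + 2 = -2$)
$M d b{\left(-3,-6 \right)} = 11 \left(-2\right) \left(-6\right) = \left(-22\right) \left(-6\right) = 132$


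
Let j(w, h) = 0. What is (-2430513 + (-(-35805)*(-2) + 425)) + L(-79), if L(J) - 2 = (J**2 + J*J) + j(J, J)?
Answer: -2489214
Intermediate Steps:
L(J) = 2 + 2*J**2 (L(J) = 2 + ((J**2 + J*J) + 0) = 2 + ((J**2 + J**2) + 0) = 2 + (2*J**2 + 0) = 2 + 2*J**2)
(-2430513 + (-(-35805)*(-2) + 425)) + L(-79) = (-2430513 + (-(-35805)*(-2) + 425)) + (2 + 2*(-79)**2) = (-2430513 + (-651*110 + 425)) + (2 + 2*6241) = (-2430513 + (-71610 + 425)) + (2 + 12482) = (-2430513 - 71185) + 12484 = -2501698 + 12484 = -2489214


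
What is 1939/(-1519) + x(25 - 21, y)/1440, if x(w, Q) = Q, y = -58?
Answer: -205733/156240 ≈ -1.3168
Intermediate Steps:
1939/(-1519) + x(25 - 21, y)/1440 = 1939/(-1519) - 58/1440 = 1939*(-1/1519) - 58*1/1440 = -277/217 - 29/720 = -205733/156240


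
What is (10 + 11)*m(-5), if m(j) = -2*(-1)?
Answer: 42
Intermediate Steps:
m(j) = 2
(10 + 11)*m(-5) = (10 + 11)*2 = 21*2 = 42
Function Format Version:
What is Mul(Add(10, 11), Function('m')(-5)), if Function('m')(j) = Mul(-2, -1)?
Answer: 42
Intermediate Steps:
Function('m')(j) = 2
Mul(Add(10, 11), Function('m')(-5)) = Mul(Add(10, 11), 2) = Mul(21, 2) = 42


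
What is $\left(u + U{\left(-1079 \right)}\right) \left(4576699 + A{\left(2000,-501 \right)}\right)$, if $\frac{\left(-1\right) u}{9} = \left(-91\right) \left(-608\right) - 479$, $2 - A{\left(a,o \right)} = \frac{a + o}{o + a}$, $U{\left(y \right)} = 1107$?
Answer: $-2254180357800$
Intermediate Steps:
$A{\left(a,o \right)} = 1$ ($A{\left(a,o \right)} = 2 - \frac{a + o}{o + a} = 2 - \frac{a + o}{a + o} = 2 - 1 = 1$)
$u = -493641$ ($u = - 9 \left(\left(-91\right) \left(-608\right) - 479\right) = - 9 \left(55328 - 479\right) = \left(-9\right) 54849 = -493641$)
$\left(u + U{\left(-1079 \right)}\right) \left(4576699 + A{\left(2000,-501 \right)}\right) = \left(-493641 + 1107\right) \left(4576699 + 1\right) = \left(-492534\right) 4576700 = -2254180357800$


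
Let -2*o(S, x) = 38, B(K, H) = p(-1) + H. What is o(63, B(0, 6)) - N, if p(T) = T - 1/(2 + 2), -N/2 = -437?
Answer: -893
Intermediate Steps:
N = 874 (N = -2*(-437) = 874)
p(T) = -1/4 + T (p(T) = T - 1/4 = -1/4 + T)
B(K, H) = -5/4 + H (B(K, H) = (-1/4 - 1) + H = -5/4 + H)
o(S, x) = -19 (o(S, x) = -1/2*38 = -19)
o(63, B(0, 6)) - N = -19 - 1*874 = -19 - 874 = -893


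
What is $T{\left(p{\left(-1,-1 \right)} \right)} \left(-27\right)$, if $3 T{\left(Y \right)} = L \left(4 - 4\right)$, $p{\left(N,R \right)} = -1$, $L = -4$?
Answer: $0$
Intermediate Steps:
$T{\left(Y \right)} = 0$ ($T{\left(Y \right)} = \frac{\left(-4\right) \left(4 - 4\right)}{3} = \frac{\left(-4\right) 0}{3} = \frac{1}{3} \cdot 0 = 0$)
$T{\left(p{\left(-1,-1 \right)} \right)} \left(-27\right) = 0 \left(-27\right) = 0$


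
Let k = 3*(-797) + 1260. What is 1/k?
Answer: -1/1131 ≈ -0.00088417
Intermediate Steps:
k = -1131 (k = -2391 + 1260 = -1131)
1/k = 1/(-1131) = -1/1131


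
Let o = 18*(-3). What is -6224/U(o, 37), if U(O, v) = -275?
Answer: 6224/275 ≈ 22.633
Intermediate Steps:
o = -54
-6224/U(o, 37) = -6224/(-275) = -6224*(-1/275) = 6224/275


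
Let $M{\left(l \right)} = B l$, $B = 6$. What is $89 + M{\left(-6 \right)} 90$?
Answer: $-3151$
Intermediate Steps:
$M{\left(l \right)} = 6 l$
$89 + M{\left(-6 \right)} 90 = 89 + 6 \left(-6\right) 90 = 89 - 3240 = -3151$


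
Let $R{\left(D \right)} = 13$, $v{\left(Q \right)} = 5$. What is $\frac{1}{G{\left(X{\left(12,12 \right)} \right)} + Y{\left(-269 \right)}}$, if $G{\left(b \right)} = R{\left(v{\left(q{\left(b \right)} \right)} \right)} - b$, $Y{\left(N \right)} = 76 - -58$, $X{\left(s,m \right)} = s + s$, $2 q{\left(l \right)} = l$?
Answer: $\frac{1}{123} \approx 0.0081301$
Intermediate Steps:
$q{\left(l \right)} = \frac{l}{2}$
$X{\left(s,m \right)} = 2 s$
$Y{\left(N \right)} = 134$ ($Y{\left(N \right)} = 76 + 58 = 134$)
$G{\left(b \right)} = 13 - b$
$\frac{1}{G{\left(X{\left(12,12 \right)} \right)} + Y{\left(-269 \right)}} = \frac{1}{\left(13 - 2 \cdot 12\right) + 134} = \frac{1}{\left(13 - 24\right) + 134} = \frac{1}{-11 + 134} = \frac{1}{123}$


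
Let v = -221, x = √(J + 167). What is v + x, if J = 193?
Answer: -221 + 6*√10 ≈ -202.03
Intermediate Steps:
x = 6*√10 (x = √(193 + 167) = √360 = 6*√10 ≈ 18.974)
v + x = -221 + 6*√10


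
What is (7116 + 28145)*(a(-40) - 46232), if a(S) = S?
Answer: -1631596992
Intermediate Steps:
(7116 + 28145)*(a(-40) - 46232) = (7116 + 28145)*(-40 - 46232) = 35261*(-46272) = -1631596992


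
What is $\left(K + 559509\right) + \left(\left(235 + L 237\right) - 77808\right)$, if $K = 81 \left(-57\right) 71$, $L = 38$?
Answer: $163135$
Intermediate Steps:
$K = -327807$ ($K = \left(-4617\right) 71 = -327807$)
$\left(K + 559509\right) + \left(\left(235 + L 237\right) - 77808\right) = \left(-327807 + 559509\right) + \left(\left(235 + 38 \cdot 237\right) - 77808\right) = 231702 + \left(\left(235 + 9006\right) - 77808\right) = 231702 + \left(9241 - 77808\right) = 231702 - 68567 = 163135$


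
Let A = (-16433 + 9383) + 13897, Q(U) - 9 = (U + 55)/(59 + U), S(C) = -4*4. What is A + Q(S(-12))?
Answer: 294847/43 ≈ 6856.9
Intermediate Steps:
S(C) = -16
Q(U) = 9 + (55 + U)/(59 + U) (Q(U) = 9 + (U + 55)/(59 + U) = 9 + (55 + U)/(59 + U))
A = 6847 (A = -7050 + 13897 = 6847)
A + Q(S(-12)) = 6847 + 2*(293 + 5*(-16))/(59 - 16) = 6847 + 2*(293 - 80)/43 = 6847 + 2*(1/43)*213 = 6847 + 426/43 = 294847/43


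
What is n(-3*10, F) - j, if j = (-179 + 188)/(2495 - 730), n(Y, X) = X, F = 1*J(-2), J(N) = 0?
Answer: -9/1765 ≈ -0.0050991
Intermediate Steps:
F = 0 (F = 1*0 = 0)
j = 9/1765 ≈ 0.0050991
n(-3*10, F) - j = 0 - 1*9/1765 = 0 - 9/1765 = -9/1765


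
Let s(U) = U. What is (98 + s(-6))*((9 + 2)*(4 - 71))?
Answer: -67804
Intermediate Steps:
(98 + s(-6))*((9 + 2)*(4 - 71)) = (98 - 6)*((9 + 2)*(4 - 71)) = 92*(11*(-67)) = 92*(-737) = -67804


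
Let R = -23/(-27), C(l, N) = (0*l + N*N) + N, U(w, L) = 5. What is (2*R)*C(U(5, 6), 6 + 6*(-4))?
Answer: 1564/3 ≈ 521.33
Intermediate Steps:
C(l, N) = N + N**2 (C(l, N) = (0 + N**2) + N = N**2 + N = N + N**2)
R = 23/27 (R = -23*(-1/27) = 23/27 ≈ 0.85185)
(2*R)*C(U(5, 6), 6 + 6*(-4)) = (2*(23/27))*((6 + 6*(-4))*(1 + (6 + 6*(-4)))) = 46*((6 - 24)*(1 + (6 - 24)))/27 = 46*(-18*(1 - 18))/27 = 46*(-18*(-17))/27 = (46/27)*306 = 1564/3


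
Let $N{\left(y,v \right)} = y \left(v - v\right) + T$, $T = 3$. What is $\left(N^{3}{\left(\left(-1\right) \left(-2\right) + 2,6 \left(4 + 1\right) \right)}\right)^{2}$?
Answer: $729$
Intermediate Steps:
$N{\left(y,v \right)} = 3$ ($N{\left(y,v \right)} = y \left(v - v\right) + 3 = y 0 + 3 = 0 + 3 = 3$)
$\left(N^{3}{\left(\left(-1\right) \left(-2\right) + 2,6 \left(4 + 1\right) \right)}\right)^{2} = \left(3^{3}\right)^{2} = 27^{2} = 729$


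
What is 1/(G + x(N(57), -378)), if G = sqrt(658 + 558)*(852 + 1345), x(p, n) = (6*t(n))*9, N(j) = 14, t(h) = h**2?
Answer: 964467/7440839077744 - 2197*sqrt(19)/7440839077744 ≈ 1.2833e-7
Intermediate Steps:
x(p, n) = 54*n**2 (x(p, n) = (6*n**2)*9 = 54*n**2)
G = 17576*sqrt(19) (G = sqrt(1216)*2197 = (8*sqrt(19))*2197 = 17576*sqrt(19) ≈ 76612.)
1/(G + x(N(57), -378)) = 1/(17576*sqrt(19) + 54*(-378)**2) = 1/(17576*sqrt(19) + 54*142884) = 1/(17576*sqrt(19) + 7715736) = 1/(7715736 + 17576*sqrt(19))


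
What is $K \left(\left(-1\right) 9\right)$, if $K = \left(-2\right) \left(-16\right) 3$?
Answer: $-864$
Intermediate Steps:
$K = 96$ ($K = 32 \cdot 3 = 96$)
$K \left(\left(-1\right) 9\right) = 96 \left(\left(-1\right) 9\right) = 96 \left(-9\right) = -864$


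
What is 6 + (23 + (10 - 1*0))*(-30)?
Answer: -984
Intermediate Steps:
6 + (23 + (10 - 1*0))*(-30) = 6 + (23 + (10 + 0))*(-30) = 6 + (23 + 10)*(-30) = 6 + 33*(-30) = 6 - 990 = -984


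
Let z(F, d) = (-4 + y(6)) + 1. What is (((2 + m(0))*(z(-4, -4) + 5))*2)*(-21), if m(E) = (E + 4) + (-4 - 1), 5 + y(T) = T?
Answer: -126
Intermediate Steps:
y(T) = -5 + T
m(E) = -1 + E (m(E) = (4 + E) - 5 = -1 + E)
z(F, d) = -2 (z(F, d) = (-4 + (-5 + 6)) + 1 = (-4 + 1) + 1 = -3 + 1 = -2)
(((2 + m(0))*(z(-4, -4) + 5))*2)*(-21) = (((2 + (-1 + 0))*(-2 + 5))*2)*(-21) = (((2 - 1)*3)*2)*(-21) = ((1*3)*2)*(-21) = (3*2)*(-21) = 6*(-21) = -126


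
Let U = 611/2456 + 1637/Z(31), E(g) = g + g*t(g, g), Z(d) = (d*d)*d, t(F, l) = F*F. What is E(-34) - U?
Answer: -2878253710021/73166696 ≈ -39338.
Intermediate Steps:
t(F, l) = F**2
Z(d) = d**3 (Z(d) = d**2*d = d**3)
E(g) = g + g**3 (E(g) = g + g*g**2 = g + g**3)
U = 22222773/73166696 (U = 611/2456 + 1637/(31**3) = 611*(1/2456) + 1637/29791 = 611/2456 + 1637*(1/29791) = 611/2456 + 1637/29791 = 22222773/73166696 ≈ 0.30373)
E(-34) - U = (-34 + (-34)**3) - 1*22222773/73166696 = (-34 - 39304) - 22222773/73166696 = -39338 - 22222773/73166696 = -2878253710021/73166696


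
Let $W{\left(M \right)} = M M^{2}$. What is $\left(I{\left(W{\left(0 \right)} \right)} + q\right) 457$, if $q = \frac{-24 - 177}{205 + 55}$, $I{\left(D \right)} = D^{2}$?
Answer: $- \frac{91857}{260} \approx -353.3$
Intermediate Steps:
$W{\left(M \right)} = M^{3}$
$q = - \frac{201}{260} \approx -0.77308$
$\left(I{\left(W{\left(0 \right)} \right)} + q\right) 457 = \left(\left(0^{3}\right)^{2} - \frac{201}{260}\right) 457 = \left(0^{2} - \frac{201}{260}\right) 457 = \left(0 - \frac{201}{260}\right) 457 = \left(- \frac{201}{260}\right) 457 = - \frac{91857}{260}$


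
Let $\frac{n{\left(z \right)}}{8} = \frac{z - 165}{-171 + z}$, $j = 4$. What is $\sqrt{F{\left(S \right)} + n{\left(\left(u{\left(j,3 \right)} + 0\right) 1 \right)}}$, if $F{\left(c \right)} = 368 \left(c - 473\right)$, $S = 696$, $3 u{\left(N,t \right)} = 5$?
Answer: $\frac{2 \sqrt{330933679}}{127} \approx 286.48$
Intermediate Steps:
$u{\left(N,t \right)} = \frac{5}{3}$ ($u{\left(N,t \right)} = \frac{1}{3} \cdot 5 = \frac{5}{3}$)
$F{\left(c \right)} = -174064 + 368 c$ ($F{\left(c \right)} = 368 \left(-473 + c\right) = -174064 + 368 c$)
$n{\left(z \right)} = \frac{8 \left(-165 + z\right)}{-171 + z}$ ($n{\left(z \right)} = 8 \frac{z - 165}{-171 + z} = 8 \frac{-165 + z}{-171 + z} = \frac{8 \left(-165 + z\right)}{-171 + z}$)
$\sqrt{F{\left(S \right)} + n{\left(\left(u{\left(j,3 \right)} + 0\right) 1 \right)}} = \sqrt{\left(-174064 + 368 \cdot 696\right) + \frac{8 \left(-165 + \left(\frac{5}{3} + 0\right) 1\right)}{-171 + \left(\frac{5}{3} + 0\right) 1}} = \sqrt{\left(-174064 + 256128\right) + \frac{8 \left(-165 + \frac{5}{3} \cdot 1\right)}{-171 + \frac{5}{3} \cdot 1}} = \sqrt{82064 + \frac{8 \left(-165 + \frac{5}{3}\right)}{-171 + \frac{5}{3}}} = \sqrt{82064 + 8 \frac{1}{- \frac{508}{3}} \left(- \frac{490}{3}\right)} = \sqrt{82064 + 8 \left(- \frac{3}{508}\right) \left(- \frac{490}{3}\right)} = \sqrt{82064 + \frac{980}{127}} = \sqrt{\frac{10423108}{127}} = \frac{2 \sqrt{330933679}}{127}$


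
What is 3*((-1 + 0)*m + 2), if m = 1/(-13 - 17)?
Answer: 61/10 ≈ 6.1000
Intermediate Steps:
m = -1/30 (m = 1/(-30) = -1/30 ≈ -0.033333)
3*((-1 + 0)*m + 2) = 3*((-1 + 0)*(-1/30) + 2) = 3*(-1*(-1/30) + 2) = 3*(1/30 + 2) = 3*(61/30) = 61/10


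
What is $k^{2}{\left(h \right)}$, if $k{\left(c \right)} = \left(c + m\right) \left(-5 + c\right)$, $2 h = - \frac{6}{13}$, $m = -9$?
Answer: $\frac{66585600}{28561} \approx 2331.3$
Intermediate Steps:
$h = - \frac{3}{13}$ ($h = \frac{\left(-6\right) \frac{1}{13}}{2} = \frac{1}{2} \left(- \frac{6}{13}\right) = - \frac{3}{13} \approx -0.23077$)
$k{\left(c \right)} = \left(-9 + c\right) \left(-5 + c\right)$ ($k{\left(c \right)} = \left(c - 9\right) \left(-5 + c\right) = \left(-9 + c\right) \left(-5 + c\right)$)
$k^{2}{\left(h \right)} = \left(45 + \left(- \frac{3}{13}\right)^{2} - - \frac{42}{13}\right)^{2} = \left(45 + \frac{9}{169} + \frac{42}{13}\right)^{2} = \left(\frac{8160}{169}\right)^{2} = \frac{66585600}{28561}$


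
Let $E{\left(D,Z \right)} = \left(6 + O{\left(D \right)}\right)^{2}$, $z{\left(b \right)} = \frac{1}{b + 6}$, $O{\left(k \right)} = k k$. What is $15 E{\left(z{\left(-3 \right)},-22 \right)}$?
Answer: $\frac{15125}{27} \approx 560.19$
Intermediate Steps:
$O{\left(k \right)} = k^{2}$
$z{\left(b \right)} = \frac{1}{6 + b}$
$E{\left(D,Z \right)} = \left(6 + D^{2}\right)^{2}$
$15 E{\left(z{\left(-3 \right)},-22 \right)} = 15 \left(6 + \left(\frac{1}{6 - 3}\right)^{2}\right)^{2} = 15 \left(6 + \left(\frac{1}{3}\right)^{2}\right)^{2} = 15 \left(6 + \frac{1}{9}\right)^{2} = 15 \left(\frac{55}{9}\right)^{2} = 15 \cdot \frac{3025}{81} = \frac{15125}{27}$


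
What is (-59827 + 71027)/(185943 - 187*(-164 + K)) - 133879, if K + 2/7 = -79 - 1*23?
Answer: -220922897151/1650169 ≈ -1.3388e+5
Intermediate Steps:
K = -716/7 (K = -2/7 + (-79 - 1*23) = -2/7 + (-79 - 23) = -2/7 - 102 = -716/7 ≈ -102.29)
(-59827 + 71027)/(185943 - 187*(-164 + K)) - 133879 = (-59827 + 71027)/(185943 - 187*(-164 - 716/7)) - 133879 = 11200/(185943 - 187*(-1864/7)) - 133879 = 11200/(185943 + 348568/7) - 133879 = 11200/(1650169/7) - 133879 = 11200*(7/1650169) - 133879 = 78400/1650169 - 133879 = -220922897151/1650169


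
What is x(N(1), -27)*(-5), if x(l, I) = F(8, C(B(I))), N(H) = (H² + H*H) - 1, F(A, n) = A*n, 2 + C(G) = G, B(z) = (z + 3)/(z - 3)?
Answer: 48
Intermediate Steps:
B(z) = (3 + z)/(-3 + z)
C(G) = -2 + G
N(H) = -1 + 2*H² (N(H) = (H² + H²) - 1 = 2*H² - 1 = -1 + 2*H²)
x(l, I) = -16 + 8*(3 + I)/(-3 + I) (x(l, I) = 8*(-2 + (3 + I)/(-3 + I)) = -16 + 8*(3 + I)/(-3 + I))
x(N(1), -27)*(-5) = (8*(9 - 1*(-27))/(-3 - 27))*(-5) = (8*(9 + 27)/(-30))*(-5) = (8*(-1/30)*36)*(-5) = -48/5*(-5) = 48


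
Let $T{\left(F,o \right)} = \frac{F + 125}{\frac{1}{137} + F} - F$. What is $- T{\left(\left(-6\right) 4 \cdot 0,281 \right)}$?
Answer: $-17125$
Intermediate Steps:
$T{\left(F,o \right)} = - F + \frac{125 + F}{\frac{1}{137} + F}$ ($T{\left(F,o \right)} = \frac{125 + F}{\frac{1}{137} + F} - F = - F + \frac{125 + F}{\frac{1}{137} + F}$)
$- T{\left(\left(-6\right) 4 \cdot 0,281 \right)} = - \frac{17125 - 137 \left(\left(-6\right) 4 \cdot 0\right)^{2} + 136 \left(-6\right) 4 \cdot 0}{1 + 137 \left(-6\right) 4 \cdot 0} = - \frac{17125 - 137 \left(\left(-24\right) 0\right)^{2} + 136 \left(\left(-24\right) 0\right)}{1 + 137 \left(\left(-24\right) 0\right)} = - \frac{17125 - 137 \cdot 0^{2} + 136 \cdot 0}{1 + 137 \cdot 0} = - \frac{17125 - 0 + 0}{1 + 0} = - \frac{17125 + 0 + 0}{1} = - 1 \cdot 17125 = \left(-1\right) 17125 = -17125$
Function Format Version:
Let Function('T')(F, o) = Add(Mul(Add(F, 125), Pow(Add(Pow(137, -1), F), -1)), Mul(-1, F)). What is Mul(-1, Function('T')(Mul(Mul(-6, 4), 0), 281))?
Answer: -17125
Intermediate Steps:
Function('T')(F, o) = Add(Mul(-1, F), Mul(Pow(Add(Rational(1, 137), F), -1), Add(125, F))) (Function('T')(F, o) = Add(Mul(Add(125, F), Pow(Add(Rational(1, 137), F), -1)), Mul(-1, F)) = Add(Mul(Pow(Add(Rational(1, 137), F), -1), Add(125, F)), Mul(-1, F)) = Add(Mul(-1, F), Mul(Pow(Add(Rational(1, 137), F), -1), Add(125, F))))
Mul(-1, Function('T')(Mul(Mul(-6, 4), 0), 281)) = Mul(-1, Mul(Pow(Add(1, Mul(137, Mul(Mul(-6, 4), 0))), -1), Add(17125, Mul(-137, Pow(Mul(Mul(-6, 4), 0), 2)), Mul(136, Mul(Mul(-6, 4), 0))))) = Mul(-1, Mul(Pow(Add(1, Mul(137, Mul(-24, 0))), -1), Add(17125, Mul(-137, Pow(Mul(-24, 0), 2)), Mul(136, Mul(-24, 0))))) = Mul(-1, Mul(Pow(Add(1, Mul(137, 0)), -1), Add(17125, Mul(-137, Pow(0, 2)), Mul(136, 0)))) = Mul(-1, Mul(Pow(Add(1, 0), -1), Add(17125, Mul(-137, 0), 0))) = Mul(-1, Mul(Pow(1, -1), Add(17125, 0, 0))) = Mul(-1, Mul(1, 17125)) = Mul(-1, 17125) = -17125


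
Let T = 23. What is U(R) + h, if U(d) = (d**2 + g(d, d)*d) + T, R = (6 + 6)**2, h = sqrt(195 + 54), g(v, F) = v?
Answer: 41495 + sqrt(249) ≈ 41511.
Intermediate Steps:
h = sqrt(249) ≈ 15.780
R = 144 (R = 12**2 = 144)
U(d) = 23 + 2*d**2 (U(d) = (d**2 + d*d) + 23 = (d**2 + d**2) + 23 = 2*d**2 + 23 = 23 + 2*d**2)
U(R) + h = (23 + 2*144**2) + sqrt(249) = (23 + 2*20736) + sqrt(249) = (23 + 41472) + sqrt(249) = 41495 + sqrt(249)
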